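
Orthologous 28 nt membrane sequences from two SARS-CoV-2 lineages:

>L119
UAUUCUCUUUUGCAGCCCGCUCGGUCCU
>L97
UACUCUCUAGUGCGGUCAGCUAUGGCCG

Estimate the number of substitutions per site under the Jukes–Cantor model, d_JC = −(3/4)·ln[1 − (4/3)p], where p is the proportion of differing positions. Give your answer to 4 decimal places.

0.4850

Mismatches occur at site 3 (U→C), site 9 (U→A), site 10 (U→G), site 14 (A→G), site 16 (C→U), site 18 (C→A), site 22 (C→A), site 23 (G→U), site 25 (U→G), site 28 (U→G).
p = 10/28 = 0.357143.
d = −0.75 · ln(1 − (4/3)·0.357143) = −0.75 · ln(0.523809) = −0.75 · (-0.646628) = 0.4850.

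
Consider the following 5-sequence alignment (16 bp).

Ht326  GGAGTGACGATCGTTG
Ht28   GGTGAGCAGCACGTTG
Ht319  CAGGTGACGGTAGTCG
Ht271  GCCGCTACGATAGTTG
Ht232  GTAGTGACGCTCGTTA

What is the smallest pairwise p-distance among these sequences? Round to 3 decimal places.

Pairwise Hamming distances:
  Ht326 vs Ht28: 6
  Ht326 vs Ht319: 6
  Ht326 vs Ht271: 5
  Ht326 vs Ht232: 3
  Ht28 vs Ht319: 10
  Ht28 vs Ht271: 9
  Ht28 vs Ht232: 7
  Ht319 vs Ht271: 7
  Ht319 vs Ht232: 7
  Ht271 vs Ht232: 7
The smallest is 3 mismatches, between Ht326 and Ht232; p = 3/16 = 0.188.

0.188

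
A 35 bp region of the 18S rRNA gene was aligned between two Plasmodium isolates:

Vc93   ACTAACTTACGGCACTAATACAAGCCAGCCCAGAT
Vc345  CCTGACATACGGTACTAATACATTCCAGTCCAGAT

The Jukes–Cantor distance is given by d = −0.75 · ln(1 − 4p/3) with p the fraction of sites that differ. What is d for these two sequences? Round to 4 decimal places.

Differing sites — 1:A/C; 4:A/G; 7:T/A; 13:C/T; 23:A/T; 24:G/T; 29:C/T.
p = 7/35 = 0.200000.
d = −0.75 · ln(1 − (4/3)·0.200000) = −0.75 · ln(0.733333) = −0.75 · (-0.310155) = 0.2326.

0.2326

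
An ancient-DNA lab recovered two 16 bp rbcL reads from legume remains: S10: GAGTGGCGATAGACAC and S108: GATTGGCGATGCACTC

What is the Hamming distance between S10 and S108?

4

The sequences differ at positions 3 (G/T), 11 (A/G), 12 (G/C), 15 (A/T).
That gives 4 mismatches out of 16 aligned sites, so the Hamming distance is 4.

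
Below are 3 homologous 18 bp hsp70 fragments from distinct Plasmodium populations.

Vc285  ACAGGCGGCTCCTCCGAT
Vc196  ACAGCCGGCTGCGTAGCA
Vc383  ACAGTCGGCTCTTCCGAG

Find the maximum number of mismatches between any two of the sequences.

8

Pairwise Hamming distances:
  Vc285 vs Vc196: 7
  Vc285 vs Vc383: 3
  Vc196 vs Vc383: 8
The largest is 8, between Vc196 and Vc383.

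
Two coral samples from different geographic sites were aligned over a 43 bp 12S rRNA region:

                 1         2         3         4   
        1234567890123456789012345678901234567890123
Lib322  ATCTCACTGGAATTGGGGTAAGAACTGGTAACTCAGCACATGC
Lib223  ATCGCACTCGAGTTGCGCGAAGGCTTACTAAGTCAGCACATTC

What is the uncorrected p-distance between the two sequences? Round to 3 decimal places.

0.302

The sequences differ at positions 4 (T/G), 9 (G/C), 12 (A/G), 16 (G/C), 18 (G/C), 19 (T/G), 23 (A/G), 24 (A/C), 25 (C/T), 27 (G/A), 28 (G/C), 32 (C/G), 42 (G/T).
There are 13 differences over 43 sites, so p = 13/43 = 0.302.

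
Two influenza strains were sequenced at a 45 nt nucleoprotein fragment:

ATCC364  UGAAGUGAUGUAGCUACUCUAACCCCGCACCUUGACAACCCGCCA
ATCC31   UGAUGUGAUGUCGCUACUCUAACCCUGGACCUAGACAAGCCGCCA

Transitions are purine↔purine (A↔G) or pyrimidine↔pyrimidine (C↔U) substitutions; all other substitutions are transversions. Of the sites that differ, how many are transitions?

The sequences differ at positions 4 (A/U, transversion), 12 (A/C, transversion), 26 (C/U, transition), 28 (C/G, transversion), 33 (U/A, transversion), 39 (C/G, transversion).
Of the 6 differences, 1 transition and 5 transversions, so the answer is 1.

1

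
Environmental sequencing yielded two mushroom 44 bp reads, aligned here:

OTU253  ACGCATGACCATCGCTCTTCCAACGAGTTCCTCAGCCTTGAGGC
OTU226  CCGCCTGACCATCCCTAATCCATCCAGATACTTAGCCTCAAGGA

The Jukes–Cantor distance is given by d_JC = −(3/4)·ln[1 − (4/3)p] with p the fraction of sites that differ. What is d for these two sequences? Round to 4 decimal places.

Differing sites — 1:A/C; 5:A/C; 14:G/C; 17:C/A; 18:T/A; 23:A/T; 25:G/C; 28:T/A; 30:C/A; 33:C/T; 39:T/C; 40:G/A; 44:C/A.
p = 13/44 = 0.295455.
d = −0.75 · ln(1 − (4/3)·0.295455) = −0.75 · ln(0.606060) = −0.75 · (-0.500776) = 0.3756.

0.3756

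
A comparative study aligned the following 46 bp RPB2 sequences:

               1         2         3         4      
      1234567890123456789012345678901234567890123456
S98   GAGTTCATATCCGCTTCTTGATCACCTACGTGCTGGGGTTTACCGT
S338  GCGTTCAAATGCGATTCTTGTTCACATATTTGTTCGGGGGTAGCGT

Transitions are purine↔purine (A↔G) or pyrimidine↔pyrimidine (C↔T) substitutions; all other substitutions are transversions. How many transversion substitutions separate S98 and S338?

11

The sequences differ at positions 2 (A/C, transversion), 8 (T/A, transversion), 11 (C/G, transversion), 14 (C/A, transversion), 21 (A/T, transversion), 26 (C/A, transversion), 29 (C/T, transition), 30 (G/T, transversion), 33 (C/T, transition), 35 (G/C, transversion), 39 (T/G, transversion), 40 (T/G, transversion), 43 (C/G, transversion).
Of the 13 differences, 2 transitions and 11 transversions, so the answer is 11.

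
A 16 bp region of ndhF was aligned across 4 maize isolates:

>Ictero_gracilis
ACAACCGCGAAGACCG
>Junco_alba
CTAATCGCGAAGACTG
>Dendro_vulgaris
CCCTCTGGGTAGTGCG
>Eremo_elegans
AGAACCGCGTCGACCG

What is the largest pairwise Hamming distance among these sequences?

10

Pairwise Hamming distances:
  Ictero_gracilis vs Junco_alba: 4
  Ictero_gracilis vs Dendro_vulgaris: 8
  Ictero_gracilis vs Eremo_elegans: 3
  Junco_alba vs Dendro_vulgaris: 10
  Junco_alba vs Eremo_elegans: 6
  Dendro_vulgaris vs Eremo_elegans: 9
The largest is 10, between Junco_alba and Dendro_vulgaris.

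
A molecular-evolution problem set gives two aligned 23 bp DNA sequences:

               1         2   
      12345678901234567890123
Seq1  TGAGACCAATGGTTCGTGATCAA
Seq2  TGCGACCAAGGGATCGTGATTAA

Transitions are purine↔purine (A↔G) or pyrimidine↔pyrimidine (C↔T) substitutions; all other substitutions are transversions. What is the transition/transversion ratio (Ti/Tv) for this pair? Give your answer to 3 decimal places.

The sequences differ at positions 3 (A/C, transversion), 10 (T/G, transversion), 13 (T/A, transversion), 21 (C/T, transition).
Of the 4 differences, 1 transition and 3 transversions, so Ti/Tv = 1/3 = 0.333.

0.333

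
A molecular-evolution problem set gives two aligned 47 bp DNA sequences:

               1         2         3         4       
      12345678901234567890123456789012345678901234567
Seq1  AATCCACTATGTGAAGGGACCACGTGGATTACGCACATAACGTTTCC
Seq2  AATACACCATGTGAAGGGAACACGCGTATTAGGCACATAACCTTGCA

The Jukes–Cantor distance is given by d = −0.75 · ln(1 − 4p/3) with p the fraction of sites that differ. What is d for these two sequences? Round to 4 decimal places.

Mismatches occur at site 4 (C→A), site 8 (T→C), site 20 (C→A), site 25 (T→C), site 27 (G→T), site 32 (C→G), site 42 (G→C), site 45 (T→G), site 47 (C→A).
p = 9/47 = 0.191489.
d = −0.75 · ln(1 − (4/3)·0.191489) = −0.75 · ln(0.744681) = −0.75 · (-0.294799) = 0.2211.

0.2211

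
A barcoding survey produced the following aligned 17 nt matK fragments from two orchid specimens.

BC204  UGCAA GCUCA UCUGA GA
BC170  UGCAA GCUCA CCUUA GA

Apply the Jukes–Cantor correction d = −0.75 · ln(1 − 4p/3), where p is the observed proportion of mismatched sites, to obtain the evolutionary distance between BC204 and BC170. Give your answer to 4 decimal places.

The sequences differ at positions 11 (U/C), 14 (G/U).
p = 2/17 = 0.117647.
d = −0.75 · ln(1 − (4/3)·0.117647) = −0.75 · ln(0.843137) = −0.75 · (-0.170626) = 0.1280.

0.1280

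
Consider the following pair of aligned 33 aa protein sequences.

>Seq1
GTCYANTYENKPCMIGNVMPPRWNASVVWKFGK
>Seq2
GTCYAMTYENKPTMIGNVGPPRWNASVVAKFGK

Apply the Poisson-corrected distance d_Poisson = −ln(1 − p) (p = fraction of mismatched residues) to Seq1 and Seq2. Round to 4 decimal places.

0.1292

Differing sites — 6:N/M; 13:C/T; 19:M/G; 29:W/A.
p = 4/33 = 0.121212.
d = −ln(1 − 0.121212) = −ln(0.878788) = 0.1292.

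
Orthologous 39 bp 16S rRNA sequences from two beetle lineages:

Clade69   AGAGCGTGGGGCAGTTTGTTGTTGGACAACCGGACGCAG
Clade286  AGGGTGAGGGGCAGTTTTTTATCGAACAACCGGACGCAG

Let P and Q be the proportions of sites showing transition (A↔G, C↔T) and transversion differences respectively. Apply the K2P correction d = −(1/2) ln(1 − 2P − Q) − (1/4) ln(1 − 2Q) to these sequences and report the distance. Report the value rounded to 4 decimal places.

Differing sites — 3:A/G (Ti); 5:C/T (Ti); 7:T/A (Tv); 18:G/T (Tv); 21:G/A (Ti); 23:T/C (Ti); 25:G/A (Ti).
Of the 7 differences, 5 transitions and 2 transversions over 39 sites: P = 5/39 = 0.128205, Q = 2/39 = 0.051282.
d = −0.5·ln(0.692308) − 0.25·ln(0.897436) = −0.5·(-0.367724) − 0.25·(-0.108213) = 0.2109.

0.2109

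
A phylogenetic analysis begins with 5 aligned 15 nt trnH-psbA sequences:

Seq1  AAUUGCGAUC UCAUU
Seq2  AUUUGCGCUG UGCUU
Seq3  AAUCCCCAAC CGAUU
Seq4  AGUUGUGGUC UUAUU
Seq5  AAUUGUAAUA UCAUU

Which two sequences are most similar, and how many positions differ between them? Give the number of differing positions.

Pairwise Hamming distances:
  Seq1 vs Seq2: 5
  Seq1 vs Seq3: 6
  Seq1 vs Seq4: 4
  Seq1 vs Seq5: 3
  Seq2 vs Seq3: 9
  Seq2 vs Seq4: 6
  Seq2 vs Seq5: 7
  Seq3 vs Seq4: 9
  Seq3 vs Seq5: 8
  Seq4 vs Seq5: 5
The smallest is 3, between Seq1 and Seq5.

3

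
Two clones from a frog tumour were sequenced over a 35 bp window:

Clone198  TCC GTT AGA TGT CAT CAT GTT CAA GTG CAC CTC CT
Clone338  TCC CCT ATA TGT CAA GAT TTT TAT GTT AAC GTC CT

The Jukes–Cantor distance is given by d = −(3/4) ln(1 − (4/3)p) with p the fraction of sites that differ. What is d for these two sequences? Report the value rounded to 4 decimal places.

0.4073

Mismatches occur at site 4 (G↔C), site 5 (T↔C), site 8 (G↔T), site 15 (T↔A), site 16 (C↔G), site 19 (G↔T), site 22 (C↔T), site 24 (A↔T), site 27 (G↔T), site 28 (C↔A), site 31 (C↔G).
p = 11/35 = 0.314286.
d = −0.75 · ln(1 − (4/3)·0.314286) = −0.75 · ln(0.580952) = −0.75 · (-0.543087) = 0.4073.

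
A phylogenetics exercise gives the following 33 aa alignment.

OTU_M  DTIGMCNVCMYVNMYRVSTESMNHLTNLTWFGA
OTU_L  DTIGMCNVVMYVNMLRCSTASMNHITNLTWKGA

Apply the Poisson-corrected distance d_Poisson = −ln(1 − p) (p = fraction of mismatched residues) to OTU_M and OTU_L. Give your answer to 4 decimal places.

Differing sites — 9:C/V; 15:Y/L; 17:V/C; 20:E/A; 25:L/I; 31:F/K.
p = 6/33 = 0.181818.
d = −ln(1 − 0.181818) = −ln(0.818182) = 0.2007.

0.2007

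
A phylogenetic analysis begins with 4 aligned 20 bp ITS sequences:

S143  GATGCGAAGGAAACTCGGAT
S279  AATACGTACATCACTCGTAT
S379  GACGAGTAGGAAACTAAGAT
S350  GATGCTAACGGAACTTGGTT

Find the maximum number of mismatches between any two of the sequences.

Pairwise Hamming distances:
  S143 vs S279: 8
  S143 vs S379: 5
  S143 vs S350: 5
  S279 vs S379: 11
  S279 vs S350: 10
  S379 vs S350: 9
The largest is 11, between S279 and S379.

11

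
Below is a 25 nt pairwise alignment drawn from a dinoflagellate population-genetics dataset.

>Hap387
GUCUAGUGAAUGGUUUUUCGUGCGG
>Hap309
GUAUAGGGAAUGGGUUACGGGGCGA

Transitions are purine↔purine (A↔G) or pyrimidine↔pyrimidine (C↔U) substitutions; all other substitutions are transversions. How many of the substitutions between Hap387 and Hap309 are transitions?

2

Mismatches occur at site 3 (C/A, transversion), site 7 (U/G, transversion), site 14 (U/G, transversion), site 17 (U/A, transversion), site 18 (U/C, transition), site 19 (C/G, transversion), site 21 (U/G, transversion), site 25 (G/A, transition).
Of the 8 differences, 2 transitions and 6 transversions, so the answer is 2.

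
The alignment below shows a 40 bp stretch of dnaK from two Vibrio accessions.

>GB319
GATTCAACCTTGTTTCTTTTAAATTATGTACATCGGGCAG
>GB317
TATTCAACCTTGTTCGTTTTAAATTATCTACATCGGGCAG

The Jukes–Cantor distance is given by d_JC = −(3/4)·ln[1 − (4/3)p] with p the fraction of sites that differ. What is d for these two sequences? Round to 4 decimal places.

Mismatches occur at site 1 (G→T), site 15 (T→C), site 16 (C→G), site 28 (G→C).
p = 4/40 = 0.100000.
d = −0.75 · ln(1 − (4/3)·0.100000) = −0.75 · ln(0.866667) = −0.75 · (-0.143100) = 0.1073.

0.1073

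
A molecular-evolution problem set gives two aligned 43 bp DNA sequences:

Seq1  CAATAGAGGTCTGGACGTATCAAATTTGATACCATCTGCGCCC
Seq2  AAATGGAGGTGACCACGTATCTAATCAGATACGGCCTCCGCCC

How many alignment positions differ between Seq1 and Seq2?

13

Mismatches occur at site 1 (C↔A), site 5 (A↔G), site 11 (C↔G), site 12 (T↔A), site 13 (G↔C), site 14 (G↔C), site 22 (A↔T), site 26 (T↔C), site 27 (T↔A), site 33 (C↔G), site 34 (A↔G), site 35 (T↔C), site 38 (G↔C).
That gives 13 mismatches out of 43 aligned sites, so the Hamming distance is 13.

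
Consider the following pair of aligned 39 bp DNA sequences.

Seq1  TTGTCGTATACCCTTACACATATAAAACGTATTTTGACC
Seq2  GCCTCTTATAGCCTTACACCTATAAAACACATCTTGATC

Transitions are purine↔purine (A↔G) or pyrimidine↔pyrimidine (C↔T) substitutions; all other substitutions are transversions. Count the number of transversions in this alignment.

Mismatches occur at site 1 (T↔G, transversion), site 2 (T↔C, transition), site 3 (G↔C, transversion), site 6 (G↔T, transversion), site 11 (C↔G, transversion), site 20 (A↔C, transversion), site 29 (G↔A, transition), site 30 (T↔C, transition), site 33 (T↔C, transition), site 38 (C↔T, transition).
Of the 10 differences, 5 transitions and 5 transversions, so the answer is 5.

5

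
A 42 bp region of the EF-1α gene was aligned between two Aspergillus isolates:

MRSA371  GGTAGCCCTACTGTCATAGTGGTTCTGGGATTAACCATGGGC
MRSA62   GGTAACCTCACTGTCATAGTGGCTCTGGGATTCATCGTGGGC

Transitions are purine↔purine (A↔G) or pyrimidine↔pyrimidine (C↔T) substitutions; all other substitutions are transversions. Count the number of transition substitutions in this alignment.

6

Differing sites — 5:G/A (Ti); 8:C/T (Ti); 9:T/C (Ti); 23:T/C (Ti); 33:A/C (Tv); 35:C/T (Ti); 37:A/G (Ti).
Of the 7 differences, 6 transitions and 1 transversion, so the answer is 6.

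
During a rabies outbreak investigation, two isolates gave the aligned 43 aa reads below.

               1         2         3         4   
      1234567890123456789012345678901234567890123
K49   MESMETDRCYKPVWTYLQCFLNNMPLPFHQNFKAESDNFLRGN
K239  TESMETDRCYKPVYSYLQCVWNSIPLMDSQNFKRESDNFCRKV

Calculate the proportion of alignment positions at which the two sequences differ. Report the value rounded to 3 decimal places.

Mismatches occur at site 1 (M/T), site 14 (W/Y), site 15 (T/S), site 20 (F/V), site 21 (L/W), site 23 (N/S), site 24 (M/I), site 27 (P/M), site 28 (F/D), site 29 (H/S), site 34 (A/R), site 40 (L/C), site 42 (G/K), site 43 (N/V).
There are 14 differences over 43 sites, so p = 14/43 = 0.326.

0.326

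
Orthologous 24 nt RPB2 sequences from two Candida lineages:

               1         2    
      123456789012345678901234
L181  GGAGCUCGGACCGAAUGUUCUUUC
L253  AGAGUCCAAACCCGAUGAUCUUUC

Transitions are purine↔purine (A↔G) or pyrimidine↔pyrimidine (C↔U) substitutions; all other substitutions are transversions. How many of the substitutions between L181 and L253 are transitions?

6

Differing sites — 1:G/A (Ti); 5:C/U (Ti); 6:U/C (Ti); 8:G/A (Ti); 9:G/A (Ti); 13:G/C (Tv); 14:A/G (Ti); 18:U/A (Tv).
Of the 8 differences, 6 transitions and 2 transversions, so the answer is 6.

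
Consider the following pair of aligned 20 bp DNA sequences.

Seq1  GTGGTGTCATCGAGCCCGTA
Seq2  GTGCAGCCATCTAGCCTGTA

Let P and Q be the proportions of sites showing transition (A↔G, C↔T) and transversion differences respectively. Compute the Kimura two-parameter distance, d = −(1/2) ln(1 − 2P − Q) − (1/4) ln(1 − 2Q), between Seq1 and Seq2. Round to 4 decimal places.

Differing sites — 4:G/C (Tv); 5:T/A (Tv); 7:T/C (Ti); 12:G/T (Tv); 17:C/T (Ti).
Of the 5 differences, 2 transitions and 3 transversions over 20 sites: P = 2/20 = 0.100000, Q = 3/20 = 0.150000.
d = −0.5·ln(0.650000) − 0.25·ln(0.700000) = −0.5·(-0.430783) − 0.25·(-0.356675) = 0.3046.

0.3046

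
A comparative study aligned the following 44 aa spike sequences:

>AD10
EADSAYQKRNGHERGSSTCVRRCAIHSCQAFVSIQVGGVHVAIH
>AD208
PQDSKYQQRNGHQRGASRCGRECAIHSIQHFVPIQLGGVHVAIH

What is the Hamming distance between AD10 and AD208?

13

Mismatches occur at site 1 (E→P), site 2 (A→Q), site 5 (A→K), site 8 (K→Q), site 13 (E→Q), site 16 (S→A), site 18 (T→R), site 20 (V→G), site 22 (R→E), site 28 (C→I), site 30 (A→H), site 33 (S→P), site 36 (V→L).
That gives 13 mismatches out of 44 aligned sites, so the Hamming distance is 13.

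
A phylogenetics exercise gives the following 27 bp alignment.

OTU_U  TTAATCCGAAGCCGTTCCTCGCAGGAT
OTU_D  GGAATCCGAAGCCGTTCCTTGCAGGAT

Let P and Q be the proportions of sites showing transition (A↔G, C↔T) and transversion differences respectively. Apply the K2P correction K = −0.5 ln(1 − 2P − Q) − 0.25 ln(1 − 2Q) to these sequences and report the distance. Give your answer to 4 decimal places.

Mismatches occur at site 1 (T/G, transversion), site 2 (T/G, transversion), site 20 (C/T, transition).
Of the 3 differences, 1 transition and 2 transversions over 27 sites: P = 1/27 = 0.037037, Q = 2/27 = 0.074074.
d = −0.5·ln(0.851852) − 0.25·ln(0.851852) = −0.5·(-0.160342) − 0.25·(-0.160342) = 0.1203.

0.1203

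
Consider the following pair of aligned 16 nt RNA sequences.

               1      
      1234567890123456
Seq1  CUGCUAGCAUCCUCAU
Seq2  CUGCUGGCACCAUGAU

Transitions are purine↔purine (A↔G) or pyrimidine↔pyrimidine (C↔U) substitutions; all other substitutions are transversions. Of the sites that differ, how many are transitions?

Differing sites — 6:A/G (Ti); 10:U/C (Ti); 12:C/A (Tv); 14:C/G (Tv).
Of the 4 differences, 2 transitions and 2 transversions, so the answer is 2.

2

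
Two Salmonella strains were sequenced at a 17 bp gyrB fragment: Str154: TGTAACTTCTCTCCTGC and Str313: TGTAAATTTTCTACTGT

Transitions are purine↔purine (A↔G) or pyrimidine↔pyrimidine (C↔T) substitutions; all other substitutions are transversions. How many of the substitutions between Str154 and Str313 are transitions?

2

The sequences differ at positions 6 (C/A, transversion), 9 (C/T, transition), 13 (C/A, transversion), 17 (C/T, transition).
Of the 4 differences, 2 transitions and 2 transversions, so the answer is 2.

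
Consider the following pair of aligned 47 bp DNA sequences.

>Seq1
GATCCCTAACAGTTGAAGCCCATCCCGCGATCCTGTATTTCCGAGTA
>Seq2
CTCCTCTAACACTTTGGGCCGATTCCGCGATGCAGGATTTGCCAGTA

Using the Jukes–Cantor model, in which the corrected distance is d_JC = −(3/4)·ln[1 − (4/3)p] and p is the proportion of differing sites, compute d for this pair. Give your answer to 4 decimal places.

The sequences differ at positions 1 (G/C), 2 (A/T), 3 (T/C), 5 (C/T), 12 (G/C), 15 (G/T), 16 (A/G), 17 (A/G), 21 (C/G), 24 (C/T), 32 (C/G), 34 (T/A), 36 (T/G), 41 (C/G), 43 (G/C).
p = 15/47 = 0.319149.
d = −0.75 · ln(1 − (4/3)·0.319149) = −0.75 · ln(0.574468) = −0.75 · (-0.554311) = 0.4157.

0.4157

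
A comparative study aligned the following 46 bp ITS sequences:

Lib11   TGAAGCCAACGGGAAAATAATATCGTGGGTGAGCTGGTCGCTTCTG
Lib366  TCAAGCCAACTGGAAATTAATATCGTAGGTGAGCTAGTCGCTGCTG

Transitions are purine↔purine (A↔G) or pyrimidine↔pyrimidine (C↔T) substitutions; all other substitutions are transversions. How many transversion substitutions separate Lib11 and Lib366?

The sequences differ at positions 2 (G/C, transversion), 11 (G/T, transversion), 17 (A/T, transversion), 27 (G/A, transition), 36 (G/A, transition), 43 (T/G, transversion).
Of the 6 differences, 2 transitions and 4 transversions, so the answer is 4.

4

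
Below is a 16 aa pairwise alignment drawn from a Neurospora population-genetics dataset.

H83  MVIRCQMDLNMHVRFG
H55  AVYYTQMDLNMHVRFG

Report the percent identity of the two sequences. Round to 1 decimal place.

Differing sites — 1:M/A; 3:I/Y; 4:R/Y; 5:C/T.
12 of the 16 sites match, so the percent identity is 12/16 × 100 = 75.0%.

75.0%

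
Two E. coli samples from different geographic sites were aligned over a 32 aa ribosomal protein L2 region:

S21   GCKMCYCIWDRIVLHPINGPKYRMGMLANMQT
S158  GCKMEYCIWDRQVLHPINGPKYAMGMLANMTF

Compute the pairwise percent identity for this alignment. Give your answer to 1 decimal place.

84.4%

The sequences differ at positions 5 (C/E), 12 (I/Q), 23 (R/A), 31 (Q/T), 32 (T/F).
27 of the 32 sites match, so the percent identity is 27/32 × 100 = 84.4%.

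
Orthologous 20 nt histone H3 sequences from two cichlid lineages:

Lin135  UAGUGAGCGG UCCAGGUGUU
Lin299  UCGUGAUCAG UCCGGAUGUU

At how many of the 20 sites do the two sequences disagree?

5

Mismatches occur at site 2 (A→C), site 7 (G→U), site 9 (G→A), site 14 (A→G), site 16 (G→A).
That gives 5 mismatches out of 20 aligned sites, so the Hamming distance is 5.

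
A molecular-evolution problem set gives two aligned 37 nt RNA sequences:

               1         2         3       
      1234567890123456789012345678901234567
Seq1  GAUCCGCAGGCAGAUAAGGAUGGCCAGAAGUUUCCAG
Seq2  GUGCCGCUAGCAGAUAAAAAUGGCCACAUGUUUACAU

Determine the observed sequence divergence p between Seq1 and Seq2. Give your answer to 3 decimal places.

0.270

Mismatches occur at site 2 (A↔U), site 3 (U↔G), site 8 (A↔U), site 9 (G↔A), site 18 (G↔A), site 19 (G↔A), site 27 (G↔C), site 29 (A↔U), site 34 (C↔A), site 37 (G↔U).
There are 10 differences over 37 sites, so p = 10/37 = 0.270.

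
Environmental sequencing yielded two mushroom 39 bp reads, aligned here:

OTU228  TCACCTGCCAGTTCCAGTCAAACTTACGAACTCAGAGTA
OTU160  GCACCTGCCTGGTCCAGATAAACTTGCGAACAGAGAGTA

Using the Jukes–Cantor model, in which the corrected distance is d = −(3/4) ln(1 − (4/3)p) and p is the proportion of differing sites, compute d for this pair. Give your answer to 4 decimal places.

0.2396

Mismatches occur at site 1 (T↔G), site 10 (A↔T), site 12 (T↔G), site 18 (T↔A), site 19 (C↔T), site 26 (A↔G), site 32 (T↔A), site 33 (C↔G).
p = 8/39 = 0.205128.
d = −0.75 · ln(1 − (4/3)·0.205128) = −0.75 · ln(0.726496) = −0.75 · (-0.319522) = 0.2396.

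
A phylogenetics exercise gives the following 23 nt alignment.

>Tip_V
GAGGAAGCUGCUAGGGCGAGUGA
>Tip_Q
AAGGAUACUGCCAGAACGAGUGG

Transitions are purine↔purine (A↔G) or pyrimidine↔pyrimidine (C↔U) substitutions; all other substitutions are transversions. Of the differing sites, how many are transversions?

The sequences differ at positions 1 (G/A, transition), 6 (A/U, transversion), 7 (G/A, transition), 12 (U/C, transition), 15 (G/A, transition), 16 (G/A, transition), 23 (A/G, transition).
Of the 7 differences, 6 transitions and 1 transversion, so the answer is 1.

1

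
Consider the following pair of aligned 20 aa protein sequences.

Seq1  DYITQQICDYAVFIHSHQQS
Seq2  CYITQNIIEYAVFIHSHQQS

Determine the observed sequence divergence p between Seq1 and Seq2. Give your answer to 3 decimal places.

Differing sites — 1:D/C; 6:Q/N; 8:C/I; 9:D/E.
There are 4 differences over 20 sites, so p = 4/20 = 0.200.

0.200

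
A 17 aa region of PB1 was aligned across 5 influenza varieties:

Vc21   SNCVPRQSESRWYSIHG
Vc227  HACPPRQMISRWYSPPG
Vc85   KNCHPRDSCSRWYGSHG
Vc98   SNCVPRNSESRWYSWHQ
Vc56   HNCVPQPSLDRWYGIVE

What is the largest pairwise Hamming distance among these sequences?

Pairwise Hamming distances:
  Vc21 vs Vc227: 7
  Vc21 vs Vc85: 6
  Vc21 vs Vc98: 3
  Vc21 vs Vc56: 8
  Vc227 vs Vc85: 9
  Vc227 vs Vc98: 9
  Vc227 vs Vc56: 11
  Vc85 vs Vc98: 7
  Vc85 vs Vc56: 9
  Vc98 vs Vc56: 9
The largest is 11, between Vc227 and Vc56.

11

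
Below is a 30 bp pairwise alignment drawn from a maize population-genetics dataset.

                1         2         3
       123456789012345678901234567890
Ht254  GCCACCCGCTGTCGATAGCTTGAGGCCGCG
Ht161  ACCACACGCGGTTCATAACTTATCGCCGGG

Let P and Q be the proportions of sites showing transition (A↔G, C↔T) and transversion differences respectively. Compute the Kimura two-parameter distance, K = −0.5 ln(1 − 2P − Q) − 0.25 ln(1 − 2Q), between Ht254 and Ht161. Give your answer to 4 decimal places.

Differing sites — 1:G/A (Ti); 6:C/A (Tv); 10:T/G (Tv); 13:C/T (Ti); 14:G/C (Tv); 18:G/A (Ti); 22:G/A (Ti); 23:A/T (Tv); 24:G/C (Tv); 29:C/G (Tv).
Of the 10 differences, 4 transitions and 6 transversions over 30 sites: P = 4/30 = 0.133333, Q = 6/30 = 0.200000.
d = −0.5·ln(0.533334) − 0.25·ln(0.600000) = −0.5·(-0.628607) − 0.25·(-0.510826) = 0.4420.

0.4420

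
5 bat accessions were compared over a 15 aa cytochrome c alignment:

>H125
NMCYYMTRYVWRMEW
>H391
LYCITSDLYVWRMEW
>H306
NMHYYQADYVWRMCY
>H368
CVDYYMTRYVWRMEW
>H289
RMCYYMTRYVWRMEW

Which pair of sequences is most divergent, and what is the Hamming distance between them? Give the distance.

Pairwise Hamming distances:
  H125 vs H391: 7
  H125 vs H306: 6
  H125 vs H368: 3
  H125 vs H289: 1
  H391 vs H306: 10
  H391 vs H368: 8
  H391 vs H289: 7
  H306 vs H368: 8
  H306 vs H289: 7
  H368 vs H289: 3
The largest is 10, between H391 and H306.

10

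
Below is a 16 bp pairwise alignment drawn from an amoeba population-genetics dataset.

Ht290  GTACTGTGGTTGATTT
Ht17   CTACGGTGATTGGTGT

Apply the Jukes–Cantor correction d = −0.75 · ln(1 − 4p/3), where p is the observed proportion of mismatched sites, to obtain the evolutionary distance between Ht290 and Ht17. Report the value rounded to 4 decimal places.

0.4042

The sequences differ at positions 1 (G/C), 5 (T/G), 9 (G/A), 13 (A/G), 15 (T/G).
p = 5/16 = 0.312500.
d = −0.75 · ln(1 − (4/3)·0.312500) = −0.75 · ln(0.583333) = −0.75 · (-0.538997) = 0.4042.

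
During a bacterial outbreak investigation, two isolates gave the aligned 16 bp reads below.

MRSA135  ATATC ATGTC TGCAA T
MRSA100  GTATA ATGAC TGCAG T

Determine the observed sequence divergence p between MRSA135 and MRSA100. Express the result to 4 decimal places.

0.2500

The sequences differ at positions 1 (A/G), 5 (C/A), 9 (T/A), 15 (A/G).
There are 4 differences over 16 sites, so p = 4/16 = 0.2500.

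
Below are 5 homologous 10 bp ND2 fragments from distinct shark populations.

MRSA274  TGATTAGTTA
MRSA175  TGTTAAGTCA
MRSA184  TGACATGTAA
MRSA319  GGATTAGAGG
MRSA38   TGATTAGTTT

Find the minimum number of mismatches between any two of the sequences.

Pairwise Hamming distances:
  MRSA274 vs MRSA175: 3
  MRSA274 vs MRSA184: 4
  MRSA274 vs MRSA319: 4
  MRSA274 vs MRSA38: 1
  MRSA175 vs MRSA184: 4
  MRSA175 vs MRSA319: 6
  MRSA175 vs MRSA38: 4
  MRSA184 vs MRSA319: 7
  MRSA184 vs MRSA38: 5
  MRSA319 vs MRSA38: 4
The smallest is 1, between MRSA274 and MRSA38.

1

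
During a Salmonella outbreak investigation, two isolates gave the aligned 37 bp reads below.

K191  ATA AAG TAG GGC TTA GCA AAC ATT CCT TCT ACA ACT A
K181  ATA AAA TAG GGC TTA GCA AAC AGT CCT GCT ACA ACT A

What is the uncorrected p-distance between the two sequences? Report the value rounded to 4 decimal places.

0.0811

The sequences differ at positions 6 (G/A), 23 (T/G), 28 (T/G).
There are 3 differences over 37 sites, so p = 3/37 = 0.0811.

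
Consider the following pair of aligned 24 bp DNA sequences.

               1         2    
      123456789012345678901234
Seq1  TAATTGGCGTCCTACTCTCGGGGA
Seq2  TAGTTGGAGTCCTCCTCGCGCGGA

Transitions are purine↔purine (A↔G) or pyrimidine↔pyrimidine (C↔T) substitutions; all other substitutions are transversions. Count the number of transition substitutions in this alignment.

1

The sequences differ at positions 3 (A/G, transition), 8 (C/A, transversion), 14 (A/C, transversion), 18 (T/G, transversion), 21 (G/C, transversion).
Of the 5 differences, 1 transition and 4 transversions, so the answer is 1.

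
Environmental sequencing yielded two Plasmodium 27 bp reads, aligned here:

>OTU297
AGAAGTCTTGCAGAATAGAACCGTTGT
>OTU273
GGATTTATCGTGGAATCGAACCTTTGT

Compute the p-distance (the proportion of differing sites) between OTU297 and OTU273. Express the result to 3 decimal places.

Mismatches occur at site 1 (A→G), site 4 (A→T), site 5 (G→T), site 7 (C→A), site 9 (T→C), site 11 (C→T), site 12 (A→G), site 17 (A→C), site 23 (G→T).
There are 9 differences over 27 sites, so p = 9/27 = 0.333.

0.333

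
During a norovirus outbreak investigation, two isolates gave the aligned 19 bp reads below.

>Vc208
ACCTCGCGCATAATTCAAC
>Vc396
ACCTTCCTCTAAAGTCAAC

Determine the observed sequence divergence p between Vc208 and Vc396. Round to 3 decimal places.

0.316

The sequences differ at positions 5 (C/T), 6 (G/C), 8 (G/T), 10 (A/T), 11 (T/A), 14 (T/G).
There are 6 differences over 19 sites, so p = 6/19 = 0.316.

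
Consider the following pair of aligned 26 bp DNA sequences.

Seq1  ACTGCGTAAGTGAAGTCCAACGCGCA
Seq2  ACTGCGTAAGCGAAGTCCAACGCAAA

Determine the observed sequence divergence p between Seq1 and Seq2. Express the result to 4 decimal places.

The sequences differ at positions 11 (T/C), 24 (G/A), 25 (C/A).
There are 3 differences over 26 sites, so p = 3/26 = 0.1154.

0.1154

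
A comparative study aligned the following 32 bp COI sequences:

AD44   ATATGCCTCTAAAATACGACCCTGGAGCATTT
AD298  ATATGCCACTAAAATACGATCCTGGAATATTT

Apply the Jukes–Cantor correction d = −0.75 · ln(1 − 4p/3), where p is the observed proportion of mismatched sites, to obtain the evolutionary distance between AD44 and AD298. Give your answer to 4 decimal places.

The sequences differ at positions 8 (T/A), 20 (C/T), 27 (G/A), 28 (C/T).
p = 4/32 = 0.125000.
d = −0.75 · ln(1 − (4/3)·0.125000) = −0.75 · ln(0.833333) = −0.75 · (-0.182322) = 0.1367.

0.1367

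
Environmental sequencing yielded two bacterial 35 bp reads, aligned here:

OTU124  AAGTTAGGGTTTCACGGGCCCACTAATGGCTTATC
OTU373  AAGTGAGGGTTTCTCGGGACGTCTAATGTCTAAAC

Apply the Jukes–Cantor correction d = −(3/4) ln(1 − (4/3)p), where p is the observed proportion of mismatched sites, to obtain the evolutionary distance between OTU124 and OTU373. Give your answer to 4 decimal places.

Mismatches occur at site 5 (T↔G), site 14 (A↔T), site 19 (C↔A), site 21 (C↔G), site 22 (A↔T), site 29 (G↔T), site 32 (T↔A), site 34 (T↔A).
p = 8/35 = 0.228571.
d = −0.75 · ln(1 − (4/3)·0.228571) = −0.75 · ln(0.695239) = −0.75 · (-0.363500) = 0.2726.

0.2726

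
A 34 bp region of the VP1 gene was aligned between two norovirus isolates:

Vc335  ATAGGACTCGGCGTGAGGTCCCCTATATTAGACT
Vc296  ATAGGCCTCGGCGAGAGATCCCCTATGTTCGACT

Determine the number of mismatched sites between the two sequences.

Mismatches occur at site 6 (A↔C), site 14 (T↔A), site 18 (G↔A), site 27 (A↔G), site 30 (A↔C).
That gives 5 mismatches out of 34 aligned sites, so the Hamming distance is 5.

5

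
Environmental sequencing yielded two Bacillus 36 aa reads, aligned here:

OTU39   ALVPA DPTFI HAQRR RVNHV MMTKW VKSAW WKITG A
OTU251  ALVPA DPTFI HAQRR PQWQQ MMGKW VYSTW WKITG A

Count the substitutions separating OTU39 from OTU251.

8

Mismatches occur at site 16 (R↔P), site 17 (V↔Q), site 18 (N↔W), site 19 (H↔Q), site 20 (V↔Q), site 23 (T↔G), site 27 (K↔Y), site 29 (A↔T).
That gives 8 mismatches out of 36 aligned sites, so the Hamming distance is 8.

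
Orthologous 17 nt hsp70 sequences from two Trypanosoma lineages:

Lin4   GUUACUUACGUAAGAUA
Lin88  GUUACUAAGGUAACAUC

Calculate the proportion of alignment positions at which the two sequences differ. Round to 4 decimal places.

0.2353

The sequences differ at positions 7 (U/A), 9 (C/G), 14 (G/C), 17 (A/C).
There are 4 differences over 17 sites, so p = 4/17 = 0.2353.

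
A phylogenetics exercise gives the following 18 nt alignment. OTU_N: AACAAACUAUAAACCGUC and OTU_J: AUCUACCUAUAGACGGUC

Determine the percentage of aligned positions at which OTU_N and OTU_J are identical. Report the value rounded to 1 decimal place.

72.2%

Differing sites — 2:A/U; 4:A/U; 6:A/C; 12:A/G; 15:C/G.
13 of the 18 sites match, so the percent identity is 13/18 × 100 = 72.2%.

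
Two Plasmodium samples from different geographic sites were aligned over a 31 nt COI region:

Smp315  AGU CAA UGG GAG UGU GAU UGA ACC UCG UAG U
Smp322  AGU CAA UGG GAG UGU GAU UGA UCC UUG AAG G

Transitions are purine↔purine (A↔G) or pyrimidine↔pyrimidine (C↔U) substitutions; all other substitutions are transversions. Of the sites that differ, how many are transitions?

Differing sites — 22:A/U (Tv); 26:C/U (Ti); 28:U/A (Tv); 31:U/G (Tv).
Of the 4 differences, 1 transition and 3 transversions, so the answer is 1.

1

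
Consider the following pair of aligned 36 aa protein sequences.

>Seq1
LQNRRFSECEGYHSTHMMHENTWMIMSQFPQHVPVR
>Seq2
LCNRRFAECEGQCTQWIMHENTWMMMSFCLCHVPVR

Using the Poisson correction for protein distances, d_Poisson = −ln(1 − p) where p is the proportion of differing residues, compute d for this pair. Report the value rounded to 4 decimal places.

The sequences differ at positions 2 (Q/C), 7 (S/A), 12 (Y/Q), 13 (H/C), 14 (S/T), 15 (T/Q), 16 (H/W), 17 (M/I), 25 (I/M), 28 (Q/F), 29 (F/C), 30 (P/L), 31 (Q/C).
p = 13/36 = 0.361111.
d = −ln(1 − 0.361111) = −ln(0.638889) = 0.4480.

0.4480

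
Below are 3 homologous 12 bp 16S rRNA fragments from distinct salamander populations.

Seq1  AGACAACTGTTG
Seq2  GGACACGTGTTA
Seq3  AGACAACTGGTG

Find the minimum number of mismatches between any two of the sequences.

Pairwise Hamming distances:
  Seq1 vs Seq2: 4
  Seq1 vs Seq3: 1
  Seq2 vs Seq3: 5
The smallest is 1, between Seq1 and Seq3.

1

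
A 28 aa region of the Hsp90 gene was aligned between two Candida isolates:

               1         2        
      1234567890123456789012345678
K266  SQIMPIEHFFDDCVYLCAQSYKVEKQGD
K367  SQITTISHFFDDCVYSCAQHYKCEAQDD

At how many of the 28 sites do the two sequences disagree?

Differing sites — 4:M/T; 5:P/T; 7:E/S; 16:L/S; 20:S/H; 23:V/C; 25:K/A; 27:G/D.
That gives 8 mismatches out of 28 aligned sites, so the Hamming distance is 8.

8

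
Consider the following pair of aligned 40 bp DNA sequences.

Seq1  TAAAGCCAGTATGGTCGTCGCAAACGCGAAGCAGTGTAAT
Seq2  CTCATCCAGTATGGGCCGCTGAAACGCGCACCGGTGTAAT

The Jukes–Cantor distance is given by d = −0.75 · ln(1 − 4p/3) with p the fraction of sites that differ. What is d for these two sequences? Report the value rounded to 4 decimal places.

Mismatches occur at site 1 (T↔C), site 2 (A↔T), site 3 (A↔C), site 5 (G↔T), site 15 (T↔G), site 17 (G↔C), site 18 (T↔G), site 20 (G↔T), site 21 (C↔G), site 29 (A↔C), site 31 (G↔C), site 33 (A↔G).
p = 12/40 = 0.300000.
d = −0.75 · ln(1 − (4/3)·0.300000) = −0.75 · ln(0.600000) = −0.75 · (-0.510826) = 0.3831.

0.3831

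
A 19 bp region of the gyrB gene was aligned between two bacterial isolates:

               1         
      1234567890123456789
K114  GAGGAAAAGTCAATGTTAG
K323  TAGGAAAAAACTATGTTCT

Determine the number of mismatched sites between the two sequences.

6

Differing sites — 1:G/T; 9:G/A; 10:T/A; 12:A/T; 18:A/C; 19:G/T.
That gives 6 mismatches out of 19 aligned sites, so the Hamming distance is 6.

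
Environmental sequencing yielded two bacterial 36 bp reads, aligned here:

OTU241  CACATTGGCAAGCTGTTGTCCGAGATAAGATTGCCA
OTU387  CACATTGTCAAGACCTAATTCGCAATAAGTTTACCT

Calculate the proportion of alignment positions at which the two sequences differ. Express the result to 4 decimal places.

0.3333

The sequences differ at positions 8 (G/T), 13 (C/A), 14 (T/C), 15 (G/C), 17 (T/A), 18 (G/A), 20 (C/T), 23 (A/C), 24 (G/A), 30 (A/T), 33 (G/A), 36 (A/T).
There are 12 differences over 36 sites, so p = 12/36 = 0.3333.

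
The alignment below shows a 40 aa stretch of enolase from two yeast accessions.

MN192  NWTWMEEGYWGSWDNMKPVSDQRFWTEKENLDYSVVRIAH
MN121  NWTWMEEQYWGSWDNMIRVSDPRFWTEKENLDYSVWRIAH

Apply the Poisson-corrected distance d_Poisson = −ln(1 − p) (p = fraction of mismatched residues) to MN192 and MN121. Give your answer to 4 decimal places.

Differing sites — 8:G/Q; 17:K/I; 18:P/R; 22:Q/P; 36:V/W.
p = 5/40 = 0.125000.
d = −ln(1 − 0.125000) = −ln(0.875000) = 0.1335.

0.1335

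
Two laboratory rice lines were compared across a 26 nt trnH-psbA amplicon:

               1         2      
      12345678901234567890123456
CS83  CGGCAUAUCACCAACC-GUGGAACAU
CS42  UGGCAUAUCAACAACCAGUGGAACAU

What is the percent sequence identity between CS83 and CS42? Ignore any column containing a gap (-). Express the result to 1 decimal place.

92.0%

Excluding the 1 gap column leaves 25 comparable sites.
Differing sites — 1:C/U; 11:C/A.
23 of the 25 comparable sites match, so the percent identity is 23/25 × 100 = 92.0%.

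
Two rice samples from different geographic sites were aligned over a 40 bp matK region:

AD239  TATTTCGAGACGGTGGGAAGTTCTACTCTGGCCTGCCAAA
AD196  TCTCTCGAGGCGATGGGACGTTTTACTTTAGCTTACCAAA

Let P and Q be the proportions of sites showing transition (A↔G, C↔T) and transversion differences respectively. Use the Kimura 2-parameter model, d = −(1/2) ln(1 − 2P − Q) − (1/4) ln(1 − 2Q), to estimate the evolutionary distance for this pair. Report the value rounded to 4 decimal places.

0.3253

The sequences differ at positions 2 (A/C, transversion), 4 (T/C, transition), 10 (A/G, transition), 13 (G/A, transition), 19 (A/C, transversion), 23 (C/T, transition), 28 (C/T, transition), 30 (G/A, transition), 33 (C/T, transition), 35 (G/A, transition).
Of the 10 differences, 8 transitions and 2 transversions over 40 sites: P = 8/40 = 0.200000, Q = 2/40 = 0.050000.
d = −0.5·ln(0.550000) − 0.25·ln(0.900000) = −0.5·(-0.597837) − 0.25·(-0.105361) = 0.3253.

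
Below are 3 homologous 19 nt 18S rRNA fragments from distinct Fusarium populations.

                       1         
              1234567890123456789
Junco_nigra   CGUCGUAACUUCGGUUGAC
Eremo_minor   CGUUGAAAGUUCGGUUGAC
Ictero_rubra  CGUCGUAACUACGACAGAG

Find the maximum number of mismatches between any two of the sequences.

8

Pairwise Hamming distances:
  Junco_nigra vs Eremo_minor: 3
  Junco_nigra vs Ictero_rubra: 5
  Eremo_minor vs Ictero_rubra: 8
The largest is 8, between Eremo_minor and Ictero_rubra.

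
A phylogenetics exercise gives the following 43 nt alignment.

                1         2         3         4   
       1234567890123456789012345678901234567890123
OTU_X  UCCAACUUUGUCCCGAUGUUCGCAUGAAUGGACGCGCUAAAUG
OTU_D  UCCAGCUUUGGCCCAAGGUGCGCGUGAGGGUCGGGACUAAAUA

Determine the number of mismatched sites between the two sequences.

14

The sequences differ at positions 5 (A/G), 11 (U/G), 15 (G/A), 17 (U/G), 20 (U/G), 24 (A/G), 28 (A/G), 29 (U/G), 31 (G/U), 32 (A/C), 33 (C/G), 35 (C/G), 36 (G/A), 43 (G/A).
That gives 14 mismatches out of 43 aligned sites, so the Hamming distance is 14.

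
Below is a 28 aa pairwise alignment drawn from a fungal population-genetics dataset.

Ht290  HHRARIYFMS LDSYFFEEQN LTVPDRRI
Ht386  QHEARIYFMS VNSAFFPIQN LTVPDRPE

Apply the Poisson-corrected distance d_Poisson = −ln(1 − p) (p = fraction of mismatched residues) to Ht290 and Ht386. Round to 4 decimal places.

0.3878

The sequences differ at positions 1 (H/Q), 3 (R/E), 11 (L/V), 12 (D/N), 14 (Y/A), 17 (E/P), 18 (E/I), 27 (R/P), 28 (I/E).
p = 9/28 = 0.321429.
d = −ln(1 − 0.321429) = −ln(0.678571) = 0.3878.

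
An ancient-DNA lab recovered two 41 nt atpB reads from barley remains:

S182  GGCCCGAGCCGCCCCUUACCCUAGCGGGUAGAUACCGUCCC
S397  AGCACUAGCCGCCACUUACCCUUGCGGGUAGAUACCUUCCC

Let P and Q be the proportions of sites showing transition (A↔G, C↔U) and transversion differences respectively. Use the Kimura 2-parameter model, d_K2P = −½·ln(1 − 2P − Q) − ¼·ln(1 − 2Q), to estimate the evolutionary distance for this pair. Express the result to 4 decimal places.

Mismatches occur at site 1 (G↔A, transition), site 4 (C↔A, transversion), site 6 (G↔U, transversion), site 14 (C↔A, transversion), site 23 (A↔U, transversion), site 37 (G↔U, transversion).
Of the 6 differences, 1 transition and 5 transversions over 41 sites: P = 1/41 = 0.024390, Q = 5/41 = 0.121951.
d = −0.5·ln(0.829269) − 0.25·ln(0.756098) = −0.5·(-0.187211) − 0.25·(-0.279584) = 0.1635.

0.1635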